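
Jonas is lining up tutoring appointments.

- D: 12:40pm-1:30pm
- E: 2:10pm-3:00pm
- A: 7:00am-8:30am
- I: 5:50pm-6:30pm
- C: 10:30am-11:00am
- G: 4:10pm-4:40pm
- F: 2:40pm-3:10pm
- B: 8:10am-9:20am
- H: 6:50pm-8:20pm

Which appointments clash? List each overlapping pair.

A & B, E & F

Sorted by start: A, B, C, D, E, F, G, I, H.
B starts before A ends → A and B overlap.
C starts after A ends; A is clear from here.
C starts after B ends; B is clear from here.
D starts after C ends; C is clear from here.
E starts after D ends; D is clear from here.
F starts before E ends → E and F overlap.
G starts after E ends; E is clear from here.
G starts after F ends; F is clear from here.
I starts after G ends; G is clear from here.
H starts after I ends.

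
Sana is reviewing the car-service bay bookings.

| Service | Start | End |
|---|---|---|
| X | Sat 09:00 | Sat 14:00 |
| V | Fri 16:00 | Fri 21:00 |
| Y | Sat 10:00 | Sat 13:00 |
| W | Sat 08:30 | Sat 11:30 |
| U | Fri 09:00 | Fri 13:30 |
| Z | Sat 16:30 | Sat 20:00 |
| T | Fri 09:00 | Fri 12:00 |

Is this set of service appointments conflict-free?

Sorted by start: T, U, V, W, X, Y, Z.
U starts before T ends → T and U overlap.
That's a conflict, so the schedule is not conflict-free.

No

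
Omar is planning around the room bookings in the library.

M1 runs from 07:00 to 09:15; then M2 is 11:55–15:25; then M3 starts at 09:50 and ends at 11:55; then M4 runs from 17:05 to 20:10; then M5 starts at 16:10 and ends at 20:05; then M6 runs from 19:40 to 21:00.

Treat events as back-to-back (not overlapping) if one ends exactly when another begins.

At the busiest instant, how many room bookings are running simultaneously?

Sweep the timeline, counting +1 at each start and −1 at each end (ends before starts at a tie):
07:00 start M1 → 1
09:15 end M1 → 0
09:50 start M3 → 1
11:55 end M3 → 0
11:55 start M2 → 1
15:25 end M2 → 0
16:10 start M5 → 1
17:05 start M4 → 2
19:40 start M6 → 3
20:05 end M5 → 2
20:10 end M4 → 1
21:00 end M6 → 0
Peak is 3, at 19:40 (M4, M5, M6).

3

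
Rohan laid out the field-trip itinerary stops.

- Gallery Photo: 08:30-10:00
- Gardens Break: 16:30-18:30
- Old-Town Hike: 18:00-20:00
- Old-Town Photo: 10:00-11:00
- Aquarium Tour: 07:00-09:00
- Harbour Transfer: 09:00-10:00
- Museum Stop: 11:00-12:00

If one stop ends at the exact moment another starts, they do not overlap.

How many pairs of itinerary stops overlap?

3

Sorted by start: Aquarium Tour, Gallery Photo, Harbour Transfer, Old-Town Photo, Museum Stop, Gardens Break, Old-Town Hike.
Gallery Photo starts before Aquarium Tour ends → Aquarium Tour and Gallery Photo overlap.
Harbour Transfer starts exactly when Aquarium Tour ends (back-to-back, no overlap), so nothing later overlaps Aquarium Tour either.
Harbour Transfer starts before Gallery Photo ends → Gallery Photo and Harbour Transfer overlap.
Old-Town Photo starts exactly when Gallery Photo ends (back-to-back, no overlap), so nothing later overlaps Gallery Photo either.
Old-Town Photo starts exactly when Harbour Transfer ends (back-to-back, no overlap), so nothing later overlaps Harbour Transfer either.
Museum Stop starts exactly when Old-Town Photo ends (back-to-back, no overlap), so nothing later overlaps Old-Town Photo either.
Gardens Break starts after Museum Stop ends, so nothing later overlaps Museum Stop either.
Old-Town Hike starts before Gardens Break ends → Gardens Break and Old-Town Hike overlap.
Overlapping pairs: Aquarium Tour & Gallery Photo, Gallery Photo & Harbour Transfer, Gardens Break & Old-Town Hike — 3 in total.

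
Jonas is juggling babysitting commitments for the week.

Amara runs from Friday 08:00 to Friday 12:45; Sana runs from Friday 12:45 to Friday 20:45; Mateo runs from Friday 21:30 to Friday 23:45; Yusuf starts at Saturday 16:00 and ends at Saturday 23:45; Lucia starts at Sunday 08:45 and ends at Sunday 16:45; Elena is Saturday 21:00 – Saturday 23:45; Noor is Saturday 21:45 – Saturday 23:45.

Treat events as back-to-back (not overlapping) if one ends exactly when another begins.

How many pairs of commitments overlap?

3

Two intervals overlap when each starts before the other ends.
Sorted by start: Amara, Sana, Mateo, Yusuf, Elena, Noor, Lucia.
Sana starts exactly when Amara ends (back-to-back, no overlap), so nothing later overlaps Amara either.
Mateo starts after Sana ends, so nothing later overlaps Sana either.
Yusuf starts after Mateo ends, so nothing later overlaps Mateo either.
Elena starts before Yusuf ends → Yusuf and Elena overlap.
Noor starts before Yusuf ends → Yusuf and Noor overlap.
Lucia starts after Yusuf ends.
Noor starts before Elena ends → Elena and Noor overlap.
Lucia starts after Elena ends.
Lucia starts after Noor ends.
Overlapping pairs: Elena & Noor, Elena & Yusuf, Noor & Yusuf — 3 in total.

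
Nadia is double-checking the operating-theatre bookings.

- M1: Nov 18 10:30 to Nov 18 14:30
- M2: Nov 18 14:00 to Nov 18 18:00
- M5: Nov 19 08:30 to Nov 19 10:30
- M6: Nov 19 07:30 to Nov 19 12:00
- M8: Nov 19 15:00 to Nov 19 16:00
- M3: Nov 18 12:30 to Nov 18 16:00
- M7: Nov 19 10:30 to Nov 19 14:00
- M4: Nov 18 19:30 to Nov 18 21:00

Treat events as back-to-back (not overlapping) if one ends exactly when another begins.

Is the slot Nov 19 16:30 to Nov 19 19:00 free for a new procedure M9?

Yes — the slot is free

M1: ends Nov 18 14:30 at or before M9 starts Nov 19 16:30 → clear.
M3: ends Nov 18 16:00 at or before M9 starts Nov 19 16:30 → clear.
M2: ends Nov 18 18:00 at or before M9 starts Nov 19 16:30 → clear.
M4: ends Nov 18 21:00 at or before M9 starts Nov 19 16:30 → clear.
M6: ends Nov 19 12:00 at or before M9 starts Nov 19 16:30 → clear.
M5: ends Nov 19 10:30 at or before M9 starts Nov 19 16:30 → clear.
M7: ends Nov 19 14:00 at or before M9 starts Nov 19 16:30 → clear.
M8: ends Nov 19 16:00 at or before M9 starts Nov 19 16:30 → clear.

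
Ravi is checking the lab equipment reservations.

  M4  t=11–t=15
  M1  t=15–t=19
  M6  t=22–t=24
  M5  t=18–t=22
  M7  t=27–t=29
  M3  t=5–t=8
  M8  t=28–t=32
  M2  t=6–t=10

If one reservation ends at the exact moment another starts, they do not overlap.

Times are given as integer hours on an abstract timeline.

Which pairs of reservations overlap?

M1 & M5, M2 & M3, M7 & M8

Sorted by start: M3, M2, M4, M1, M5, M6, M7, M8.
M2 starts before M3 ends → M3 and M2 overlap.
M4 starts after M3 ends — done with M3.
M4 starts after M2 ends — done with M2.
M1 starts exactly when M4 ends (back-to-back, no overlap) — done with M4.
M5 starts before M1 ends → M1 and M5 overlap.
M6 starts after M1 ends — done with M1.
M6 starts exactly when M5 ends (back-to-back, no overlap) — done with M5.
M7 starts after M6 ends — done with M6.
M8 starts before M7 ends → M7 and M8 overlap.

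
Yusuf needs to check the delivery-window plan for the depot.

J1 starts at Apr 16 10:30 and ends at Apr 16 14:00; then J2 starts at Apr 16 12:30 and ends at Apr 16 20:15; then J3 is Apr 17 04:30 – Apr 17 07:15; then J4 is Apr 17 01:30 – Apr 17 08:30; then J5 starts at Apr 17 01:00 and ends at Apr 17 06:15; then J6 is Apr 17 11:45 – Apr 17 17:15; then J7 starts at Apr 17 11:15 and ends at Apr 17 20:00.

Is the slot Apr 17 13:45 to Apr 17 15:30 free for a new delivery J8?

No — it overlaps J6, J7

J1: ends Apr 16 14:00 at or before J8 starts Apr 17 13:45 → clear.
J2: ends Apr 16 20:15 at or before J8 starts Apr 17 13:45 → clear.
J5: ends Apr 17 06:15 at or before J8 starts Apr 17 13:45 → clear.
J4: ends Apr 17 08:30 at or before J8 starts Apr 17 13:45 → clear.
J3: ends Apr 17 07:15 at or before J8 starts Apr 17 13:45 → clear.
J7: starts Apr 17 11:15 before J8 ends Apr 17 15:30, and ends Apr 17 20:00 after J8 starts Apr 17 13:45 → overlap.
J6: starts Apr 17 11:45 before J8 ends Apr 17 15:30, and ends Apr 17 17:15 after J8 starts Apr 17 13:45 → overlap.
J8 overlaps J6, J7.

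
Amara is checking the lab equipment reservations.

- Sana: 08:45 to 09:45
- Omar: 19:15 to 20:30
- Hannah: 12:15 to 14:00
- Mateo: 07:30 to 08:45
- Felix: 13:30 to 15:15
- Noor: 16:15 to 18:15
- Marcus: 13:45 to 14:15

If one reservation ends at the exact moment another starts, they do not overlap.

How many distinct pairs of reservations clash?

Sorted by start: Mateo, Sana, Hannah, Felix, Marcus, Noor, Omar.
Sana starts exactly when Mateo ends (back-to-back, no overlap) — done with Mateo.
Hannah starts after Sana ends — done with Sana.
Felix starts before Hannah ends → Hannah and Felix overlap.
Marcus starts before Hannah ends → Hannah and Marcus overlap.
Noor starts after Hannah ends — done with Hannah.
Marcus starts before Felix ends → Felix and Marcus overlap.
Noor starts after Felix ends — done with Felix.
Noor starts after Marcus ends — done with Marcus.
Omar starts after Noor ends.
Overlapping pairs: Felix & Hannah, Felix & Marcus, Hannah & Marcus — 3 in total.

3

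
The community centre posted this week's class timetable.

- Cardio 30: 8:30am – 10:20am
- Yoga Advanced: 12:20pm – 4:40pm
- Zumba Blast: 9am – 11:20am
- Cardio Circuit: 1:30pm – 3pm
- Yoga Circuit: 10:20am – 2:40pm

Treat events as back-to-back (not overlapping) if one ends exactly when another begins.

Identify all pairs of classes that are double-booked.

Two intervals overlap when each starts before the other ends.
Sorted by start: Cardio 30, Zumba Blast, Yoga Circuit, Yoga Advanced, Cardio Circuit.
Zumba Blast starts before Cardio 30 ends → Cardio 30 and Zumba Blast overlap.
Yoga Circuit starts exactly when Cardio 30 ends (back-to-back, no overlap); Cardio 30 is clear from here.
Yoga Circuit starts before Zumba Blast ends → Zumba Blast and Yoga Circuit overlap.
Yoga Advanced starts after Zumba Blast ends; Zumba Blast is clear from here.
Yoga Advanced starts before Yoga Circuit ends → Yoga Circuit and Yoga Advanced overlap.
Cardio Circuit starts before Yoga Circuit ends → Yoga Circuit and Cardio Circuit overlap.
Cardio Circuit starts before Yoga Advanced ends → Yoga Advanced and Cardio Circuit overlap.

Cardio 30 & Zumba Blast, Cardio Circuit & Yoga Advanced, Cardio Circuit & Yoga Circuit, Yoga Advanced & Yoga Circuit, Yoga Circuit & Zumba Blast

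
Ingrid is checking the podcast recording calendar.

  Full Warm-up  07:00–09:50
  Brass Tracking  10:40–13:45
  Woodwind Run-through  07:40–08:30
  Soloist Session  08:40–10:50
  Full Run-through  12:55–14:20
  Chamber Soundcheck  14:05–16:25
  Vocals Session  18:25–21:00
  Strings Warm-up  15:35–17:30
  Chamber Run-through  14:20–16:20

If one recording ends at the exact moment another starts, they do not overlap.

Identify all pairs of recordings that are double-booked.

Brass Tracking & Full Run-through, Brass Tracking & Soloist Session, Chamber Run-through & Chamber Soundcheck, Chamber Run-through & Strings Warm-up, Chamber Soundcheck & Full Run-through, Chamber Soundcheck & Strings Warm-up, Full Warm-up & Soloist Session, Full Warm-up & Woodwind Run-through

Sorted by start: Full Warm-up, Woodwind Run-through, Soloist Session, Brass Tracking, Full Run-through, Chamber Soundcheck, Chamber Run-through, Strings Warm-up, Vocals Session.
Woodwind Run-through starts before Full Warm-up ends → Full Warm-up and Woodwind Run-through overlap.
Soloist Session starts before Full Warm-up ends → Full Warm-up and Soloist Session overlap.
Brass Tracking starts after Full Warm-up ends, so nothing later overlaps Full Warm-up either.
Soloist Session starts after Woodwind Run-through ends, so nothing later overlaps Woodwind Run-through either.
Brass Tracking starts before Soloist Session ends → Soloist Session and Brass Tracking overlap.
Full Run-through starts after Soloist Session ends, so nothing later overlaps Soloist Session either.
Full Run-through starts before Brass Tracking ends → Brass Tracking and Full Run-through overlap.
Chamber Soundcheck starts after Brass Tracking ends, so nothing later overlaps Brass Tracking either.
Chamber Soundcheck starts before Full Run-through ends → Full Run-through and Chamber Soundcheck overlap.
Chamber Run-through starts exactly when Full Run-through ends (back-to-back, no overlap), so nothing later overlaps Full Run-through either.
Chamber Run-through starts before Chamber Soundcheck ends → Chamber Soundcheck and Chamber Run-through overlap.
Strings Warm-up starts before Chamber Soundcheck ends → Chamber Soundcheck and Strings Warm-up overlap.
Vocals Session starts after Chamber Soundcheck ends.
Strings Warm-up starts before Chamber Run-through ends → Chamber Run-through and Strings Warm-up overlap.
Vocals Session starts after Chamber Run-through ends.
Vocals Session starts after Strings Warm-up ends.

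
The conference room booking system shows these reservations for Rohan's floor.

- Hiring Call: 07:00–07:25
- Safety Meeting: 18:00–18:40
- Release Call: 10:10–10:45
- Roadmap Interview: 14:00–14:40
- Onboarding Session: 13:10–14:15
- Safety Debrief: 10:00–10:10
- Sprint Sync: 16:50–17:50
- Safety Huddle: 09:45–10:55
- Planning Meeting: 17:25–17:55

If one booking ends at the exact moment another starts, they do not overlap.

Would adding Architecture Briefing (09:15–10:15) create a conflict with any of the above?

Hiring Call: ends 07:25 at or before Architecture Briefing starts 09:15 → clear.
Safety Huddle: starts 09:45 before Architecture Briefing ends 10:15, and ends 10:55 after Architecture Briefing starts 09:15 → overlap.
Safety Debrief: starts 10:00 before Architecture Briefing ends 10:15, and ends 10:10 after Architecture Briefing starts 09:15 → overlap.
Release Call: starts 10:10 before Architecture Briefing ends 10:15, and ends 10:45 after Architecture Briefing starts 09:15 → overlap.
Onboarding Session: starts 13:10 at or after Architecture Briefing ends 10:15 → clear.
Roadmap Interview: starts 14:00 at or after Architecture Briefing ends 10:15 → clear.
Sprint Sync: starts 16:50 at or after Architecture Briefing ends 10:15 → clear.
Planning Meeting: starts 17:25 at or after Architecture Briefing ends 10:15 → clear.
Safety Meeting: starts 18:00 at or after Architecture Briefing ends 10:15 → clear.
Architecture Briefing overlaps Safety Debrief, Safety Huddle, Release Call.

Yes — it overlaps Release Call, Safety Debrief, Safety Huddle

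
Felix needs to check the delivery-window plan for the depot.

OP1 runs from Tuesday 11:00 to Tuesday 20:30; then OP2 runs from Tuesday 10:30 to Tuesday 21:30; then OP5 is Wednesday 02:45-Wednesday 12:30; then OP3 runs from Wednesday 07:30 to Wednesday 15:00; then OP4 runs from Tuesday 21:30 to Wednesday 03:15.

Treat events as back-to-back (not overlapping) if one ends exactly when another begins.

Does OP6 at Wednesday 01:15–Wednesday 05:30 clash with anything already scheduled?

Yes — it overlaps OP4, OP5

OP2: ends Tuesday 21:30 at or before OP6 starts Wednesday 01:15 → clear.
OP1: ends Tuesday 20:30 at or before OP6 starts Wednesday 01:15 → clear.
OP4: starts Tuesday 21:30 before OP6 ends Wednesday 05:30, and ends Wednesday 03:15 after OP6 starts Wednesday 01:15 → overlap.
OP5: starts Wednesday 02:45 before OP6 ends Wednesday 05:30, and ends Wednesday 12:30 after OP6 starts Wednesday 01:15 → overlap.
OP3: starts Wednesday 07:30 at or after OP6 ends Wednesday 05:30 → clear.
OP6 overlaps OP4, OP5.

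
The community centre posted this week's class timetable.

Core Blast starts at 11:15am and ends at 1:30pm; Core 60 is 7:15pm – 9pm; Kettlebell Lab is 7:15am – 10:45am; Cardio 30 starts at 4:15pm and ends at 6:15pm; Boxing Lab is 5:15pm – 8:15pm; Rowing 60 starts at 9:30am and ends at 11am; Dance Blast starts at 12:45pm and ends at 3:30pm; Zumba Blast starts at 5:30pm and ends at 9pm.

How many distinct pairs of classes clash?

7

Sorted by start: Kettlebell Lab, Rowing 60, Core Blast, Dance Blast, Cardio 30, Boxing Lab, Zumba Blast, Core 60.
Rowing 60 starts before Kettlebell Lab ends → Kettlebell Lab and Rowing 60 overlap.
Core Blast starts after Kettlebell Lab ends; Kettlebell Lab is clear from here.
Core Blast starts after Rowing 60 ends; Rowing 60 is clear from here.
Dance Blast starts before Core Blast ends → Core Blast and Dance Blast overlap.
Cardio 30 starts after Core Blast ends; Core Blast is clear from here.
Cardio 30 starts after Dance Blast ends; Dance Blast is clear from here.
Boxing Lab starts before Cardio 30 ends → Cardio 30 and Boxing Lab overlap.
Zumba Blast starts before Cardio 30 ends → Cardio 30 and Zumba Blast overlap.
Core 60 starts after Cardio 30 ends.
Zumba Blast starts before Boxing Lab ends → Boxing Lab and Zumba Blast overlap.
Core 60 starts before Boxing Lab ends → Boxing Lab and Core 60 overlap.
Core 60 starts before Zumba Blast ends → Zumba Blast and Core 60 overlap.
Overlapping pairs: Boxing Lab & Cardio 30, Boxing Lab & Core 60, Boxing Lab & Zumba Blast, Cardio 30 & Zumba Blast, Core 60 & Zumba Blast, Core Blast & Dance Blast, Kettlebell Lab & Rowing 60 — 7 in total.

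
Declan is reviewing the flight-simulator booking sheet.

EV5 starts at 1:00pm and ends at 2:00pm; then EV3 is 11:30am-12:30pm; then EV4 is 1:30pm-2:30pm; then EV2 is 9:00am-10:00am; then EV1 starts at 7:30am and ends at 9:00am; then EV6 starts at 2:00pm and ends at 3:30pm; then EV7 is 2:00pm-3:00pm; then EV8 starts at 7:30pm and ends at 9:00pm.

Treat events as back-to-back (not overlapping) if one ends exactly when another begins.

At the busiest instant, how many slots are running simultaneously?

Walk through starts and ends in time order (an end at T is processed before a start at T):
7:30am start EV1 → 1
9:00am end EV1 → 0
9:00am start EV2 → 1
10:00am end EV2 → 0
11:30am start EV3 → 1
12:30pm end EV3 → 0
1:00pm start EV5 → 1
1:30pm start EV4 → 2
2:00pm end EV5 → 1
2:00pm start EV6 → 2
2:00pm start EV7 → 3
2:30pm end EV4 → 2
3:00pm end EV7 → 1
3:30pm end EV6 → 0
7:30pm start EV8 → 1
9:00pm end EV8 → 0
Peak is 3, at 2:00pm (EV4, EV6, EV7).

3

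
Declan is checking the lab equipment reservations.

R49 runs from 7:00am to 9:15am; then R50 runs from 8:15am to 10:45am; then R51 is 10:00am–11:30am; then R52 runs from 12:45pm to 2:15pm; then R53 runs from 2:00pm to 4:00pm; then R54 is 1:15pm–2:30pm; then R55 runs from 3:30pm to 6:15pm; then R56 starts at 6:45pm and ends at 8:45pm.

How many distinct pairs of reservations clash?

Check each pair: they overlap iff neither finishes before the other starts.
Sorted by start: R49, R50, R51, R52, R54, R53, R55, R56.
R50 starts before R49 ends → R49 and R50 overlap.
R51 starts after R49 ends; R49 is clear from here.
R51 starts before R50 ends → R50 and R51 overlap.
R52 starts after R50 ends; R50 is clear from here.
R52 starts after R51 ends; R51 is clear from here.
R54 starts before R52 ends → R52 and R54 overlap.
R53 starts before R52 ends → R52 and R53 overlap.
R55 starts after R52 ends; R52 is clear from here.
R53 starts before R54 ends → R54 and R53 overlap.
R55 starts after R54 ends; R54 is clear from here.
R55 starts before R53 ends → R53 and R55 overlap.
R56 starts after R53 ends.
R56 starts after R55 ends.
Overlapping pairs: R49 & R50, R50 & R51, R52 & R53, R52 & R54, R53 & R54, R53 & R55 — 6 in total.

6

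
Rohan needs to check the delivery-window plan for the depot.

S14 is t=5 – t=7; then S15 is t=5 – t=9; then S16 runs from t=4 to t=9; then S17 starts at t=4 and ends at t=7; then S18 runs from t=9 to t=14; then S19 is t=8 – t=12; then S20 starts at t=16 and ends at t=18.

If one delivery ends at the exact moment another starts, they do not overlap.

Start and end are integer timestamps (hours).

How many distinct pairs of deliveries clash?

9

Sorted by start: S16, S17, S14, S15, S19, S18, S20.
S17 starts before S16 ends → S16 and S17 overlap.
S14 starts before S16 ends → S16 and S14 overlap.
S15 starts before S16 ends → S16 and S15 overlap.
S19 starts before S16 ends → S16 and S19 overlap.
S18 starts exactly when S16 ends (back-to-back, no overlap), so nothing later overlaps S16 either.
S14 starts before S17 ends → S17 and S14 overlap.
S15 starts before S17 ends → S17 and S15 overlap.
S19 starts after S17 ends, so nothing later overlaps S17 either.
S15 starts before S14 ends → S14 and S15 overlap.
S19 starts after S14 ends, so nothing later overlaps S14 either.
S19 starts before S15 ends → S15 and S19 overlap.
S18 starts exactly when S15 ends (back-to-back, no overlap), so nothing later overlaps S15 either.
S18 starts before S19 ends → S19 and S18 overlap.
S20 starts after S19 ends.
S20 starts after S18 ends.
Overlapping pairs: S14 & S15, S14 & S16, S14 & S17, S15 & S16, S15 & S17, S15 & S19, S16 & S17, S16 & S19, S18 & S19 — 9 in total.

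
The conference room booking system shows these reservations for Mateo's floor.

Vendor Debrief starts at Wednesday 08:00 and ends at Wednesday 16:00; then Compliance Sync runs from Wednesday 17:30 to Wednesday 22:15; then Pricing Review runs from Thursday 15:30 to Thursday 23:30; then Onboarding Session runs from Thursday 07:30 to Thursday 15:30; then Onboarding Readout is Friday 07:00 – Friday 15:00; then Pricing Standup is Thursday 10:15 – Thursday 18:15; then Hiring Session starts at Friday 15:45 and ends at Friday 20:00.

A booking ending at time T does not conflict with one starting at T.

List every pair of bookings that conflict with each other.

Onboarding Session & Pricing Standup, Pricing Review & Pricing Standup

Two intervals overlap when each starts before the other ends.
Sorted by start: Vendor Debrief, Compliance Sync, Onboarding Session, Pricing Standup, Pricing Review, Onboarding Readout, Hiring Session.
Compliance Sync starts after Vendor Debrief ends, so Vendor Debrief has no further overlaps.
Onboarding Session starts after Compliance Sync ends, so Compliance Sync has no further overlaps.
Pricing Standup starts before Onboarding Session ends → Onboarding Session and Pricing Standup overlap.
Pricing Review starts exactly when Onboarding Session ends (back-to-back, no overlap), so Onboarding Session has no further overlaps.
Pricing Review starts before Pricing Standup ends → Pricing Standup and Pricing Review overlap.
Onboarding Readout starts after Pricing Standup ends, so Pricing Standup has no further overlaps.
Onboarding Readout starts after Pricing Review ends, so Pricing Review has no further overlaps.
Hiring Session starts after Onboarding Readout ends.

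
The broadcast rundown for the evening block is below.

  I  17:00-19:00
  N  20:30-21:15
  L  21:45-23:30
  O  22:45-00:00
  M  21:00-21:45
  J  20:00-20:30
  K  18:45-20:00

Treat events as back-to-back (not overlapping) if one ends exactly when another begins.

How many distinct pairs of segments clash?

Sorted by start: I, K, J, N, M, L, O.
K starts before I ends → I and K overlap.
J starts after I ends, so nothing later overlaps I either.
J starts exactly when K ends (back-to-back, no overlap), so nothing later overlaps K either.
N starts exactly when J ends (back-to-back, no overlap), so nothing later overlaps J either.
M starts before N ends → N and M overlap.
L starts after N ends, so nothing later overlaps N either.
L starts exactly when M ends (back-to-back, no overlap), so nothing later overlaps M either.
O starts before L ends → L and O overlap.
Overlapping pairs: I & K, L & O, M & N — 3 in total.

3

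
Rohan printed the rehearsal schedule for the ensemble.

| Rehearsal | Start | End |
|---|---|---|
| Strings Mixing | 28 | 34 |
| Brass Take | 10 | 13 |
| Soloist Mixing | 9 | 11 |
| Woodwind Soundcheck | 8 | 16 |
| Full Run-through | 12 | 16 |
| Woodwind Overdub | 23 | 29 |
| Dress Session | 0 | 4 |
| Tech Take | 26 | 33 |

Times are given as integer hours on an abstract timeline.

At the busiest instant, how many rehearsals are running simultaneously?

3

Sort all start/end points and keep a running count:
0 start Dress Session → 1
4 end Dress Session → 0
8 start Woodwind Soundcheck → 1
9 start Soloist Mixing → 2
10 start Brass Take → 3
11 end Soloist Mixing → 2
12 start Full Run-through → 3
13 end Brass Take → 2
16 end Full Run-through → 1
16 end Woodwind Soundcheck → 0
23 start Woodwind Overdub → 1
26 start Tech Take → 2
28 start Strings Mixing → 3
29 end Woodwind Overdub → 2
33 end Tech Take → 1
34 end Strings Mixing → 0
Peak is 3, at 10 (Brass Take, Soloist Mixing, Woodwind Soundcheck).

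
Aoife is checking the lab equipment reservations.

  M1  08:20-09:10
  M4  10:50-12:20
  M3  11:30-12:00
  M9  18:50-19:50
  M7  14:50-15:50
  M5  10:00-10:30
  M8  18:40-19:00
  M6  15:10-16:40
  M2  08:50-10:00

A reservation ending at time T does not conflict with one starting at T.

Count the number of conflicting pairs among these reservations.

Sorted by start: M1, M2, M5, M4, M3, M7, M6, M8, M9.
M2 starts before M1 ends → M1 and M2 overlap.
M5 starts after M1 ends — done with M1.
M5 starts exactly when M2 ends (back-to-back, no overlap) — done with M2.
M4 starts after M5 ends — done with M5.
M3 starts before M4 ends → M4 and M3 overlap.
M7 starts after M4 ends — done with M4.
M7 starts after M3 ends — done with M3.
M6 starts before M7 ends → M7 and M6 overlap.
M8 starts after M7 ends — done with M7.
M8 starts after M6 ends — done with M6.
M9 starts before M8 ends → M8 and M9 overlap.
Overlapping pairs: M1 & M2, M3 & M4, M6 & M7, M8 & M9 — 4 in total.

4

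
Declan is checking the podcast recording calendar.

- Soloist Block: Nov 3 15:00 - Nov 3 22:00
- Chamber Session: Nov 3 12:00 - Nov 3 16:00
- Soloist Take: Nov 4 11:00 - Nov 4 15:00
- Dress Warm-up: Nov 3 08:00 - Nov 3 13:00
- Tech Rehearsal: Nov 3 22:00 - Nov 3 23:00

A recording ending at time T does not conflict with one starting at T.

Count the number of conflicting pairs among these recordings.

Sorted by start: Dress Warm-up, Chamber Session, Soloist Block, Tech Rehearsal, Soloist Take.
Chamber Session starts before Dress Warm-up ends → Dress Warm-up and Chamber Session overlap.
Soloist Block starts after Dress Warm-up ends — done with Dress Warm-up.
Soloist Block starts before Chamber Session ends → Chamber Session and Soloist Block overlap.
Tech Rehearsal starts after Chamber Session ends — done with Chamber Session.
Tech Rehearsal starts exactly when Soloist Block ends (back-to-back, no overlap) — done with Soloist Block.
Soloist Take starts after Tech Rehearsal ends.
Overlapping pairs: Chamber Session & Dress Warm-up, Chamber Session & Soloist Block — 2 in total.

2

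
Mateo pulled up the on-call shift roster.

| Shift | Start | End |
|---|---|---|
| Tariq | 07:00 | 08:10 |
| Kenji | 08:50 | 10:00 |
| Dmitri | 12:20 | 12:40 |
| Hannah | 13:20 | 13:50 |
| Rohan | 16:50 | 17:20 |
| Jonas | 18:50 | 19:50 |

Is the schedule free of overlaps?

Sorted by start: Tariq, Kenji, Dmitri, Hannah, Rohan, Jonas.
Kenji starts after Tariq ends; Tariq is clear from here.
Dmitri starts after Kenji ends; Kenji is clear from here.
Hannah starts after Dmitri ends; Dmitri is clear from here.
Rohan starts after Hannah ends; Hannah is clear from here.
Jonas starts after Rohan ends.
Every pair is clear; the schedule has no overlaps.

Yes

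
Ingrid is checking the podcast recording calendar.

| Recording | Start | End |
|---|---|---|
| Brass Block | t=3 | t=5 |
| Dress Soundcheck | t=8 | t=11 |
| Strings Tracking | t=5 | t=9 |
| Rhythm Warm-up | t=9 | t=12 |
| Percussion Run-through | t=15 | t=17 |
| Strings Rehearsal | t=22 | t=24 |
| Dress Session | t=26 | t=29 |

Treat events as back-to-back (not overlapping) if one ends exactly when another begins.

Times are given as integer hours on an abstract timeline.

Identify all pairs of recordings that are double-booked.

Two intervals overlap when each starts before the other ends.
Sorted by start: Brass Block, Strings Tracking, Dress Soundcheck, Rhythm Warm-up, Percussion Run-through, Strings Rehearsal, Dress Session.
Strings Tracking starts exactly when Brass Block ends (back-to-back, no overlap), so Brass Block has no further overlaps.
Dress Soundcheck starts before Strings Tracking ends → Strings Tracking and Dress Soundcheck overlap.
Rhythm Warm-up starts exactly when Strings Tracking ends (back-to-back, no overlap), so Strings Tracking has no further overlaps.
Rhythm Warm-up starts before Dress Soundcheck ends → Dress Soundcheck and Rhythm Warm-up overlap.
Percussion Run-through starts after Dress Soundcheck ends, so Dress Soundcheck has no further overlaps.
Percussion Run-through starts after Rhythm Warm-up ends, so Rhythm Warm-up has no further overlaps.
Strings Rehearsal starts after Percussion Run-through ends, so Percussion Run-through has no further overlaps.
Dress Session starts after Strings Rehearsal ends.

Dress Soundcheck & Rhythm Warm-up, Dress Soundcheck & Strings Tracking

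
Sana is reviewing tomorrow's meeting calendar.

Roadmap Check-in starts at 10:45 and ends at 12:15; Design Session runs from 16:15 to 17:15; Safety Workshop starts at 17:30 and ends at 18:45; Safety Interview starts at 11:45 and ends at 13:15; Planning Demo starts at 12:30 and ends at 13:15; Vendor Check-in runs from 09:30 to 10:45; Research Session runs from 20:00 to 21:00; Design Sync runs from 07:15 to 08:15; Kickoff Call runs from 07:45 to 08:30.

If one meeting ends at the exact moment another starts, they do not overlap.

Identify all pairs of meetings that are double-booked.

Sorted by start: Design Sync, Kickoff Call, Vendor Check-in, Roadmap Check-in, Safety Interview, Planning Demo, Design Session, Safety Workshop, Research Session.
Kickoff Call starts before Design Sync ends → Design Sync and Kickoff Call overlap.
Vendor Check-in starts after Design Sync ends, so Design Sync has no further overlaps.
Vendor Check-in starts after Kickoff Call ends, so Kickoff Call has no further overlaps.
Roadmap Check-in starts exactly when Vendor Check-in ends (back-to-back, no overlap), so Vendor Check-in has no further overlaps.
Safety Interview starts before Roadmap Check-in ends → Roadmap Check-in and Safety Interview overlap.
Planning Demo starts after Roadmap Check-in ends, so Roadmap Check-in has no further overlaps.
Planning Demo starts before Safety Interview ends → Safety Interview and Planning Demo overlap.
Design Session starts after Safety Interview ends, so Safety Interview has no further overlaps.
Design Session starts after Planning Demo ends, so Planning Demo has no further overlaps.
Safety Workshop starts after Design Session ends, so Design Session has no further overlaps.
Research Session starts after Safety Workshop ends.

Design Sync & Kickoff Call, Planning Demo & Safety Interview, Roadmap Check-in & Safety Interview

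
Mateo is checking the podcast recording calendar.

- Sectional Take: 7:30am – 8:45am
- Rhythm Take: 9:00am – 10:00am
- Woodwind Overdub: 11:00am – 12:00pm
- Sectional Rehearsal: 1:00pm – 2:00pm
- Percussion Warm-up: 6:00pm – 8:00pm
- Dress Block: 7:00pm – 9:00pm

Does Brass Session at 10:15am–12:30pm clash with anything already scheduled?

Sectional Take: ends 8:45am at or before Brass Session starts 10:15am → clear.
Rhythm Take: ends 10:00am at or before Brass Session starts 10:15am → clear.
Woodwind Overdub: starts 11:00am before Brass Session ends 12:30pm, and ends 12:00pm after Brass Session starts 10:15am → overlap.
Sectional Rehearsal: starts 1:00pm at or after Brass Session ends 12:30pm → clear.
Percussion Warm-up: starts 6:00pm at or after Brass Session ends 12:30pm → clear.
Dress Block: starts 7:00pm at or after Brass Session ends 12:30pm → clear.
Brass Session overlaps Woodwind Overdub.

Yes — it overlaps Woodwind Overdub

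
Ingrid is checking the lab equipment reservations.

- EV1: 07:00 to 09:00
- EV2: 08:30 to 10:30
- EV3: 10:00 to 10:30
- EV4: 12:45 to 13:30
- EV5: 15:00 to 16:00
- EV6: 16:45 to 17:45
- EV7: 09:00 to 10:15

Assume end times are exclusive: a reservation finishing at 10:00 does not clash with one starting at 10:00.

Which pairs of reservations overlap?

EV1 & EV2, EV2 & EV3, EV2 & EV7, EV3 & EV7

Sorted by start: EV1, EV2, EV7, EV3, EV4, EV5, EV6.
EV2 starts before EV1 ends → EV1 and EV2 overlap.
EV7 starts exactly when EV1 ends (back-to-back, no overlap) — done with EV1.
EV7 starts before EV2 ends → EV2 and EV7 overlap.
EV3 starts before EV2 ends → EV2 and EV3 overlap.
EV4 starts after EV2 ends — done with EV2.
EV3 starts before EV7 ends → EV7 and EV3 overlap.
EV4 starts after EV7 ends — done with EV7.
EV4 starts after EV3 ends — done with EV3.
EV5 starts after EV4 ends — done with EV4.
EV6 starts after EV5 ends.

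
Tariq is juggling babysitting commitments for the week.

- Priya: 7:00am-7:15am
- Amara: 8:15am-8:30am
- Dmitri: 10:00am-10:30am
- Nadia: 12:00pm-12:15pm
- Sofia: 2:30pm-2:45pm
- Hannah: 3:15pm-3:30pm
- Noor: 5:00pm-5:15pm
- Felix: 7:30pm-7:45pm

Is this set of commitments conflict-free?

Two intervals overlap when each starts before the other ends.
Sorted by start: Priya, Amara, Dmitri, Nadia, Sofia, Hannah, Noor, Felix.
Amara starts after Priya ends — done with Priya.
Dmitri starts after Amara ends — done with Amara.
Nadia starts after Dmitri ends — done with Dmitri.
Sofia starts after Nadia ends — done with Nadia.
Hannah starts after Sofia ends — done with Sofia.
Noor starts after Hannah ends — done with Hannah.
Felix starts after Noor ends.
Every pair is clear; the schedule has no overlaps.

Yes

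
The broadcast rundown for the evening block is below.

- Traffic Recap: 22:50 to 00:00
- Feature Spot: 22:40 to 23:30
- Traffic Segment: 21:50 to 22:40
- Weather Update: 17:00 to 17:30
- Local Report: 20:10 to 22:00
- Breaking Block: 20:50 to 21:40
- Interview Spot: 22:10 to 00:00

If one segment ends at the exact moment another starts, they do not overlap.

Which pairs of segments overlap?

Check each pair: they overlap iff neither finishes before the other starts.
Sorted by start: Weather Update, Local Report, Breaking Block, Traffic Segment, Interview Spot, Feature Spot, Traffic Recap.
Local Report starts after Weather Update ends — done with Weather Update.
Breaking Block starts before Local Report ends → Local Report and Breaking Block overlap.
Traffic Segment starts before Local Report ends → Local Report and Traffic Segment overlap.
Interview Spot starts after Local Report ends — done with Local Report.
Traffic Segment starts after Breaking Block ends — done with Breaking Block.
Interview Spot starts before Traffic Segment ends → Traffic Segment and Interview Spot overlap.
Feature Spot starts exactly when Traffic Segment ends (back-to-back, no overlap) — done with Traffic Segment.
Feature Spot starts before Interview Spot ends → Interview Spot and Feature Spot overlap.
Traffic Recap starts before Interview Spot ends → Interview Spot and Traffic Recap overlap.
Traffic Recap starts before Feature Spot ends → Feature Spot and Traffic Recap overlap.

Breaking Block & Local Report, Feature Spot & Interview Spot, Feature Spot & Traffic Recap, Interview Spot & Traffic Recap, Interview Spot & Traffic Segment, Local Report & Traffic Segment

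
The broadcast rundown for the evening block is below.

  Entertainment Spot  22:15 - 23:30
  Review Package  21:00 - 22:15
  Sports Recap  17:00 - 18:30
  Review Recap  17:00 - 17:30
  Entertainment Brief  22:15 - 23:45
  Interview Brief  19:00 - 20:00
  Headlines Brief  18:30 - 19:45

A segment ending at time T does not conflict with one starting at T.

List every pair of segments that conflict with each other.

Sorted by start: Sports Recap, Review Recap, Headlines Brief, Interview Brief, Review Package, Entertainment Spot, Entertainment Brief.
Review Recap starts before Sports Recap ends → Sports Recap and Review Recap overlap.
Headlines Brief starts exactly when Sports Recap ends (back-to-back, no overlap), so nothing later overlaps Sports Recap either.
Headlines Brief starts after Review Recap ends, so nothing later overlaps Review Recap either.
Interview Brief starts before Headlines Brief ends → Headlines Brief and Interview Brief overlap.
Review Package starts after Headlines Brief ends, so nothing later overlaps Headlines Brief either.
Review Package starts after Interview Brief ends, so nothing later overlaps Interview Brief either.
Entertainment Spot starts exactly when Review Package ends (back-to-back, no overlap), so nothing later overlaps Review Package either.
Entertainment Brief starts before Entertainment Spot ends → Entertainment Spot and Entertainment Brief overlap.

Entertainment Brief & Entertainment Spot, Headlines Brief & Interview Brief, Review Recap & Sports Recap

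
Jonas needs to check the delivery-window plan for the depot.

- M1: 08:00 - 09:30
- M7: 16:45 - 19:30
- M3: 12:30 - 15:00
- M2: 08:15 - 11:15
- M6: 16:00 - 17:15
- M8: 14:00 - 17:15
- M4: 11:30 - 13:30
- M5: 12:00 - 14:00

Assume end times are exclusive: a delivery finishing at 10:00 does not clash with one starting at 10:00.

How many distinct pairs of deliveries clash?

8

Sorted by start: M1, M2, M4, M5, M3, M8, M6, M7.
M2 starts before M1 ends → M1 and M2 overlap.
M4 starts after M1 ends — done with M1.
M4 starts after M2 ends — done with M2.
M5 starts before M4 ends → M4 and M5 overlap.
M3 starts before M4 ends → M4 and M3 overlap.
M8 starts after M4 ends — done with M4.
M3 starts before M5 ends → M5 and M3 overlap.
M8 starts exactly when M5 ends (back-to-back, no overlap) — done with M5.
M8 starts before M3 ends → M3 and M8 overlap.
M6 starts after M3 ends — done with M3.
M6 starts before M8 ends → M8 and M6 overlap.
M7 starts before M8 ends → M8 and M7 overlap.
M7 starts before M6 ends → M6 and M7 overlap.
Overlapping pairs: M1 & M2, M3 & M4, M3 & M5, M3 & M8, M4 & M5, M6 & M7, M6 & M8, M7 & M8 — 8 in total.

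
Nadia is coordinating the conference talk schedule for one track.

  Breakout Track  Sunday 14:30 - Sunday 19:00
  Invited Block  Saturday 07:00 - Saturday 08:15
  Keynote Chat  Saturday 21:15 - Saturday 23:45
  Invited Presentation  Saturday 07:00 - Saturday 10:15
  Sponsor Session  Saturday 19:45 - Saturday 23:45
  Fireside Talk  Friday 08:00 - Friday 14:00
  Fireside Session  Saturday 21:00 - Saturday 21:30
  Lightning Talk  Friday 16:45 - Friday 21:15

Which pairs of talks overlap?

Two intervals overlap when each starts before the other ends.
Sorted by start: Fireside Talk, Lightning Talk, Invited Presentation, Invited Block, Sponsor Session, Fireside Session, Keynote Chat, Breakout Track.
Lightning Talk starts after Fireside Talk ends; Fireside Talk is clear from here.
Invited Presentation starts after Lightning Talk ends; Lightning Talk is clear from here.
Invited Block starts before Invited Presentation ends → Invited Presentation and Invited Block overlap.
Sponsor Session starts after Invited Presentation ends; Invited Presentation is clear from here.
Sponsor Session starts after Invited Block ends; Invited Block is clear from here.
Fireside Session starts before Sponsor Session ends → Sponsor Session and Fireside Session overlap.
Keynote Chat starts before Sponsor Session ends → Sponsor Session and Keynote Chat overlap.
Breakout Track starts after Sponsor Session ends.
Keynote Chat starts before Fireside Session ends → Fireside Session and Keynote Chat overlap.
Breakout Track starts after Fireside Session ends.
Breakout Track starts after Keynote Chat ends.

Fireside Session & Keynote Chat, Fireside Session & Sponsor Session, Invited Block & Invited Presentation, Keynote Chat & Sponsor Session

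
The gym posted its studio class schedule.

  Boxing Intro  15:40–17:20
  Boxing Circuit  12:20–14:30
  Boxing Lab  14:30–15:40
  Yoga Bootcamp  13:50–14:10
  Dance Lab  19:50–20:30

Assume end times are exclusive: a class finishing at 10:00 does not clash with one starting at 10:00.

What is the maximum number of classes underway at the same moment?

Sort all start/end points and keep a running count:
12:20 start Boxing Circuit → 1
13:50 start Yoga Bootcamp → 2
14:10 end Yoga Bootcamp → 1
14:30 end Boxing Circuit → 0
14:30 start Boxing Lab → 1
15:40 end Boxing Lab → 0
15:40 start Boxing Intro → 1
17:20 end Boxing Intro → 0
19:50 start Dance Lab → 1
20:30 end Dance Lab → 0
Peak is 2, at 13:50 (Boxing Circuit, Yoga Bootcamp).

2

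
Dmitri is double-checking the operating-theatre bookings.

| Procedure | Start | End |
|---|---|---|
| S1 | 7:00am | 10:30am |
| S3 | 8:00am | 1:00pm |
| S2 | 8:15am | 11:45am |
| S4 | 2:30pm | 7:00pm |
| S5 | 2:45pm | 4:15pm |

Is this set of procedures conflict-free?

Two intervals overlap when each starts before the other ends.
Sorted by start: S1, S3, S2, S4, S5.
S3 starts before S1 ends → S1 and S3 overlap.
That's a conflict, so the schedule is not conflict-free.

No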